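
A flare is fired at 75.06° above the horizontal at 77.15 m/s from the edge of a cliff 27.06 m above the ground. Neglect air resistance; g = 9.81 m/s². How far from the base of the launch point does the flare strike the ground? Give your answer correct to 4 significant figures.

309.3 m

Components: v_x = 77.15 cos 75.06° = 19.890 m/s, v_y = 77.15 sin 75.06° = 74.542 m/s.
Vertical: 0 = 27.06 + 74.542 t − ½(9.81) t² ⇒ 4.905 t² − 74.542 t − 27.06 = 0.
t = [74.542 + √(5556.5 + 530.92)] / 9.810 = 15.552 s.
Horizontal: R = v_x · t = 19.890 × 15.552 = 309.3 m.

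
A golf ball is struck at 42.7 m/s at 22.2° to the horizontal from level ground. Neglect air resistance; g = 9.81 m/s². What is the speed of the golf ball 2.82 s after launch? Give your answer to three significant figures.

41.2 m/s

v_x = 42.7 cos 22.2° = 39.53 m/s (constant).
v_y(t) = 42.7 sin 22.2° − g t = 16.13 − 9.81 × 2.82 = -11.53 m/s.
Speed = √(v_x² + v_y²) = √(1563 + 132.9) = 41.2 m/s.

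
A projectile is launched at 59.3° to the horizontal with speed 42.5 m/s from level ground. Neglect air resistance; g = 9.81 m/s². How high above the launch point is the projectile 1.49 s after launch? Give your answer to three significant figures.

43.6 m

v_y0 = 42.5 sin 59.3° = 36.54 m/s.
y(t) = v_y0 t − ½ g t² = 36.54×1.49 − 4.905×1.49² = 43.6 m.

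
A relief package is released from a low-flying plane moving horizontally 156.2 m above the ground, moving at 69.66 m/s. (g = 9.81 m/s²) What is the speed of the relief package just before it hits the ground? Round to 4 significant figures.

Fall time: t = √(2 × 156.2 / 9.81) = 5.6431 s.
At impact: v_x = 69.66 m/s (unchanged), v_y = g t = 9.81 × 5.6431 = 55.359 m/s.
Speed = √(v_x² + v_y²) = √(4852.5 + 3064.6) = 88.98 m/s.

88.98 m/s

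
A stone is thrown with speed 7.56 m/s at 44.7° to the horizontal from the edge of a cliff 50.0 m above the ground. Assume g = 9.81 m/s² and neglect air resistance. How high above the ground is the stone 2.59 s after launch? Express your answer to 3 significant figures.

30.9 m

v_y0 = 7.56 sin 44.7° = 5.318 m/s.
y(t) = 50.0 + v_y0 t − ½ g t² = 50.0 + 5.318×2.59 − ½×9.81×2.59² = 30.9 m.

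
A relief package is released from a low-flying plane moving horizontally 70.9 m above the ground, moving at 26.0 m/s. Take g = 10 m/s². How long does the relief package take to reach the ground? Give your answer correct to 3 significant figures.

The horizontal speed doesn't affect the fall. With v_y0 = 0, h = ½ g t².
t = √(2 × 70.9 / 10) = √14.18 = 3.77 s.

3.77 s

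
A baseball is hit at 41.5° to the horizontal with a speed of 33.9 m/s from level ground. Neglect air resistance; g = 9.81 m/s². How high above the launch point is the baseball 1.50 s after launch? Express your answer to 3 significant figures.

v_y0 = 33.9 sin 41.5° = 22.46 m/s.
y(t) = v_y0 t − ½ g t² = 22.46×1.50 − 4.905×1.50² = 22.7 m.

22.7 m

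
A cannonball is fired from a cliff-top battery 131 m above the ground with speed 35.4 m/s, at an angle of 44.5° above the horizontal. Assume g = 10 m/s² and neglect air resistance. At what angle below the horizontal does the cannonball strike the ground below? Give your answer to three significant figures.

66.1°

v_x = 35.4 cos 44.5° = 25.25 m/s.
At impact |v_y| = √(v_y0² + 2 g h) = √(24.81² + 2×10×131) = 56.88 m/s.
Angle below horizontal = arctan(|v_y| / v_x) = arctan(56.88 / 25.25) = 66.1°.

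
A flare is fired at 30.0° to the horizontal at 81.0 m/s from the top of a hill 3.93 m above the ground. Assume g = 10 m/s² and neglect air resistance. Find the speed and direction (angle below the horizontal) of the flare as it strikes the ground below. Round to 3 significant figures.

v_x = 81.0 cos 30.0° = 70.15 m/s (constant).
|v_y| at impact = √((40.50)² + 2×10×3.93) = 41.46 m/s.
Speed = √(70.15² + 41.46²) = 81.5 m/s; angle = arctan(41.46/70.15) = 30.6° below horizontal.

81.5 m/s at 30.6° below the horizontal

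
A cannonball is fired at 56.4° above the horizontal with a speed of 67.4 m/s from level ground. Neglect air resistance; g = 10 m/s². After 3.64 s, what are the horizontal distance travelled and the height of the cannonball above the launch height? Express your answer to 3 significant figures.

x = 136 m, y = 138 m

v_x = 67.4 cos 56.4° = 37.30 m/s; v_y0 = 67.4 sin 56.4° = 56.14 m/s.
x = v_x t = 37.30 × 3.64 = 136 m.
y = v_y0 t − ½ g t² = 56.14×3.64 − 5.000×3.64² = 138 m.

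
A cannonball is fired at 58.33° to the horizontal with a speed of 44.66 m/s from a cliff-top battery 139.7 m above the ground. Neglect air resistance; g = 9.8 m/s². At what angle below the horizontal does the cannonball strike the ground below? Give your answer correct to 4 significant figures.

v_x = 44.66 cos 58.33° = 23.448 m/s.
At impact |v_y| = √(v_y0² + 2 g h) = √(38.010² + 2×9.8×139.7) = 64.675 m/s.
Angle below horizontal = arctan(|v_y| / v_x) = arctan(64.675 / 23.448) = 70.07°.

70.07°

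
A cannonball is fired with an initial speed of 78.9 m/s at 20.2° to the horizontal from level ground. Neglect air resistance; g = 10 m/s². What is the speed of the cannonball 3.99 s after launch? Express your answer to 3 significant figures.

v_x = 78.9 cos 20.2° = 74.05 m/s (constant).
v_y(t) = 78.9 sin 20.2° − g t = 27.24 − 10 × 3.99 = -12.66 m/s.
Speed = √(v_x² + v_y²) = √(5483 + 160.3) = 75.1 m/s.

75.1 m/s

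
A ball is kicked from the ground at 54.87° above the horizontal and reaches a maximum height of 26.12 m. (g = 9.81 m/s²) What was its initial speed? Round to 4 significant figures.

27.68 m/s

At maximum height v_y = 0, so (v₀ sin θ)² = 2 g H.
v₀ sin 54.87° = √(2 × 9.81 × 26.12) = 22.638 m/s.
v₀ = 22.638 / sin 54.87° = 22.638 / 0.8178 = 27.68 m/s.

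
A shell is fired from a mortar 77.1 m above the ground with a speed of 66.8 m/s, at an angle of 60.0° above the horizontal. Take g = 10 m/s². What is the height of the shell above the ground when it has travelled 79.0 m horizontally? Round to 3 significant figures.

v_x = 66.8 cos 60.0° = 33.40 m/s, v_y0 = 66.8 sin 60.0° = 57.85 m/s.
Time to reach x = 79.0 m: t = x / v_x = 79.0 / 33.40 = 2.365 s.
y = 77.1 + v_y0 t − ½ g t² = 77.1 + 57.85×2.365 − 5.000×2.365² = 186 m.

186 m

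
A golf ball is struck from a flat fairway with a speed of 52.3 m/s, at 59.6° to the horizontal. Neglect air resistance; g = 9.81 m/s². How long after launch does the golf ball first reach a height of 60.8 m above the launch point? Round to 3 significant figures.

1.64 s

v_y0 = 52.3 sin 59.6° = 45.11 m/s.
Set y = v_y0 t − ½ g t² = 60.8: 4.905 t² − 45.11 t + 60.8 = 0.
t = [45.11 ± √(2035 − 1193)] / 9.81 = (45.11 ± 29.02) / 9.81, giving t = 1.64 s or t = 7.56 s.
The golf ball is on the way up at the first time, so t = 1.64 s.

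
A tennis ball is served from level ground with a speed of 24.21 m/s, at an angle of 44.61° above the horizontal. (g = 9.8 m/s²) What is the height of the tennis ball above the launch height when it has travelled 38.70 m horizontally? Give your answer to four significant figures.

13.47 m

v_x = 24.21 cos 44.61° = 17.235 m/s, v_y0 = 24.21 sin 44.61° = 17.002 m/s.
Time to reach x = 38.70 m: t = x / v_x = 38.70 / 17.235 = 2.2454 s.
y = v_y0 t − ½ g t² = 17.002×2.2454 − 4.900×2.2454² = 13.47 m.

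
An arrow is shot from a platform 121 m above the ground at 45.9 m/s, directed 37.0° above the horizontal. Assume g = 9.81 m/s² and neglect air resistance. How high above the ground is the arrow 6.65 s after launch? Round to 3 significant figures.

v_y0 = 45.9 sin 37.0° = 27.62 m/s.
y(t) = 121 + v_y0 t − ½ g t² = 121 + 27.62×6.65 − ½×9.81×6.65² = 87.8 m.

87.8 m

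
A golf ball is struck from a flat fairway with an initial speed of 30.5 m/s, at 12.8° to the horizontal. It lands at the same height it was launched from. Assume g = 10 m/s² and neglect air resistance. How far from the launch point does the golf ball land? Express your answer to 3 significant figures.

40.2 m

Components: v_x = 30.5 cos 12.8° = 29.74 m/s, v_y = 30.5 sin 12.8° = 6.757 m/s.
Time of flight (same landing height): t = 2 v_y / g = 2 × 6.757 / 10 = 1.351 s.
Range: R = v_x · t = 29.74 × 1.351 = 40.2 m.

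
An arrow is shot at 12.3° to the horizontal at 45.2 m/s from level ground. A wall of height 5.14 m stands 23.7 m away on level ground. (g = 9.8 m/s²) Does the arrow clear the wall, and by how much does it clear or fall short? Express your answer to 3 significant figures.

v_x = 45.2 cos 12.3° = 44.16 m/s; v_y0 = 45.2 sin 12.3° = 9.629 m/s.
Time to reach the wall: t = 23.7 / 44.16 = 0.5367 s.
Height at that point: y = 9.629×0.5367 − 4.900×0.5367² = 3.756 m.
That is 5.14 − 3.756 = 1.38 m below the top of the wall, so the arrow does not clear it.

No — it falls 1.38 m short of clearing the wall.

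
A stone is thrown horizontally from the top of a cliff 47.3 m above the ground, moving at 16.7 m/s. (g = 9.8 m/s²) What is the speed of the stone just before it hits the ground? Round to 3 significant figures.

34.7 m/s

Fall time: t = √(2 × 47.3 / 9.8) = 3.107 s.
At impact: v_x = 16.7 m/s (unchanged), v_y = g t = 9.8 × 3.107 = 30.45 m/s.
Speed = √(v_x² + v_y²) = √(278.9 + 927.2) = 34.7 m/s.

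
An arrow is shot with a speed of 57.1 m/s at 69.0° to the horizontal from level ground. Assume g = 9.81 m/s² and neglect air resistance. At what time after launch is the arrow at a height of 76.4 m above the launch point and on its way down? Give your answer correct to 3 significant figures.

v_y0 = 57.1 sin 69.0° = 53.31 m/s.
Set y = v_y0 t − ½ g t² = 76.4: 4.905 t² − 53.31 t + 76.4 = 0.
t = [53.31 ± √(2842 − 1499)] / 9.81 = (53.31 ± 36.65) / 9.81, giving t = 1.70 s or t = 9.17 s.
On the way down corresponds to the larger root: t = 9.17 s.

9.17 s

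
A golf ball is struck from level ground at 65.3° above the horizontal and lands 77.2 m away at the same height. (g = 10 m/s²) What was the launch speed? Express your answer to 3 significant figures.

On level ground, R = v₀² sin(2θ) / g, so v₀ = √(R g / sin 2θ).
sin(2 × 65.3°) = 0.7593.
v₀ = √(77.2 × 10 / 0.7593) = √1017 = 31.9 m/s.

31.9 m/s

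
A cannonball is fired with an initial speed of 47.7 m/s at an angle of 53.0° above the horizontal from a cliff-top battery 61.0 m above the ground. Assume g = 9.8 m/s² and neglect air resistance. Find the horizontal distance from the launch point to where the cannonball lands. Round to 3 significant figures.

Components: v_x = 47.7 cos 53.0° = 28.71 m/s, v_y = 47.7 sin 53.0° = 38.09 m/s.
Vertical: 0 = 61.0 + 38.09 t − ½(9.8) t² ⇒ 4.900 t² − 38.09 t − 61.0 = 0.
t = [38.09 + √(1451 + 1196)] / 9.800 = 9.137 s.
Horizontal: R = v_x · t = 28.71 × 9.137 = 262 m.

262 m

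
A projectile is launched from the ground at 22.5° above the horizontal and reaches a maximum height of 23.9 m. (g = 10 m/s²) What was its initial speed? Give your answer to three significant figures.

57.1 m/s

At maximum height v_y = 0, so (v₀ sin θ)² = 2 g H.
v₀ sin 22.5° = √(2 × 10 × 23.9) = 21.86 m/s.
v₀ = 21.86 / sin 22.5° = 21.86 / 0.3827 = 57.1 m/s.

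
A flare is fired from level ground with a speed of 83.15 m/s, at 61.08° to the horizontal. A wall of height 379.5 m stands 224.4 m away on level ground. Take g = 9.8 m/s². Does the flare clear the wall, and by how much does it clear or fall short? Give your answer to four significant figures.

No — it falls 125.9 m short of clearing the wall.

v_x = 83.15 cos 61.08° = 40.210 m/s; v_y0 = 83.15 sin 61.08° = 72.781 m/s.
Time to reach the wall: t = 224.4 / 40.210 = 5.5807 s.
Height at that point: y = 72.781×5.5807 − 4.900×5.5807² = 253.56 m.
That is 379.5 − 253.56 = 125.9 m below the top of the wall, so the flare does not clear it.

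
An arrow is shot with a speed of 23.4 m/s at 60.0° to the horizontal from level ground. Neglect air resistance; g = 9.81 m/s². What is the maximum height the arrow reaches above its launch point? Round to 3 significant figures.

20.9 m

Vertical component of launch velocity: v_y = 23.4 sin 60.0° = 20.26 m/s.
At the highest point the vertical velocity is zero, so v_y² = 2 g h_max.
h_max = (20.26)² / (2 × 9.81) = 410.5 / 19.62 = 20.9 m.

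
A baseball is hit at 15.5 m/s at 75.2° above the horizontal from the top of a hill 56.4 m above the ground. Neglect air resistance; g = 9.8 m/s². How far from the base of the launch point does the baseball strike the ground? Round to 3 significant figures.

20.8 m

Components: v_x = 15.5 cos 75.2° = 3.959 m/s, v_y = 15.5 sin 75.2° = 14.99 m/s.
Vertical: 0 = 56.4 + 14.99 t − ½(9.8) t² ⇒ 4.900 t² − 14.99 t − 56.4 = 0.
t = [14.99 + √(224.7 + 1105)] / 9.800 = 5.251 s.
Horizontal: R = v_x · t = 3.959 × 5.251 = 20.8 m.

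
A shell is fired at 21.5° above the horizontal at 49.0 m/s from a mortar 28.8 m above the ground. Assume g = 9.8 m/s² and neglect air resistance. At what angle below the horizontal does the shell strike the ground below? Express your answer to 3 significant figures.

v_x = 49.0 cos 21.5° = 45.59 m/s.
At impact |v_y| = √(v_y0² + 2 g h) = √(17.96² + 2×9.8×28.8) = 29.78 m/s.
Angle below horizontal = arctan(|v_y| / v_x) = arctan(29.78 / 45.59) = 33.2°.

33.2°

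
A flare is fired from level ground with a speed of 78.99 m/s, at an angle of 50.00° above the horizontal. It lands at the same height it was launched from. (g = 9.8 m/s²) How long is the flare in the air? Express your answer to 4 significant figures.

12.35 s

Vertical component: v_y = 78.99 sin 50.00° = 60.510 m/s.
For a projectile landing at launch height, time of flight is t = 2 v_y / g = 2 × 60.510 / 9.8 = 12.35 s.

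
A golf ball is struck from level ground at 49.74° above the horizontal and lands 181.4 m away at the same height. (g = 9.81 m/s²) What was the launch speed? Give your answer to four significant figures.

42.48 m/s

On level ground, R = v₀² sin(2θ) / g, so v₀ = √(R g / sin 2θ).
sin(2 × 49.74°) = 0.9863.
v₀ = √(181.4 × 9.81 / 0.9863) = √1804.3 = 42.48 m/s.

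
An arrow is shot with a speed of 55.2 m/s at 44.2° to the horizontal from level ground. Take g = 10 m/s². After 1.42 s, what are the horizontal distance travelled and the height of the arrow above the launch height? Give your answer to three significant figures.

v_x = 55.2 cos 44.2° = 39.57 m/s; v_y0 = 55.2 sin 44.2° = 38.48 m/s.
x = v_x t = 39.57 × 1.42 = 56.2 m.
y = v_y0 t − ½ g t² = 38.48×1.42 − 5.000×1.42² = 44.6 m.

x = 56.2 m, y = 44.6 m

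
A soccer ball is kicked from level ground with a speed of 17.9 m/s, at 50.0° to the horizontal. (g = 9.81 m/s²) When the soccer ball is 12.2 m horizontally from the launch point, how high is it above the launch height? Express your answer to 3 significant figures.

v_x = 17.9 cos 50.0° = 11.51 m/s, v_y0 = 17.9 sin 50.0° = 13.71 m/s.
Time to reach x = 12.2 m: t = x / v_x = 12.2 / 11.51 = 1.060 s.
y = v_y0 t − ½ g t² = 13.71×1.060 − 4.905×1.060² = 9.02 m.

9.02 m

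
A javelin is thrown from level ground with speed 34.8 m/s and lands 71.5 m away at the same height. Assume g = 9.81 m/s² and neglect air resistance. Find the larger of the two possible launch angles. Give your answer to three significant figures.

Level-ground range: R = v₀² sin(2θ)/g ⇒ sin 2θ = R g / v₀² = 71.5×9.81/34.8² = 0.5792.
2θ = arcsin(0.5792) = 35.39° or 180° − 35.39° = 144.61°.
So θ = 17.7° or θ = 72.3°.

72.3°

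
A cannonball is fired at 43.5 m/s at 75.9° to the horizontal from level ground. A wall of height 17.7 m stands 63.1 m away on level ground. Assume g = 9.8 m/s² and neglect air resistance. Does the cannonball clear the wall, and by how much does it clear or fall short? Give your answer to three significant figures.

v_x = 43.5 cos 75.9° = 10.60 m/s; v_y0 = 43.5 sin 75.9° = 42.19 m/s.
Time to reach the wall: t = 63.1 / 10.60 = 5.953 s.
Height at that point: y = 42.19×5.953 − 4.900×5.953² = 77.51 m.
That is 77.51 − 17.7 = 59.8 m above the top of the wall, so the cannonball clears it.

Yes — it clears the wall by 59.8 m.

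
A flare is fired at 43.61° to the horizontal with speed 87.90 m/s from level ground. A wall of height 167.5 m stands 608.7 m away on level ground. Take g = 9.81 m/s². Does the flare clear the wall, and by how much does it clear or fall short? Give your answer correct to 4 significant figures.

v_x = 87.90 cos 43.61° = 63.644 m/s; v_y0 = 87.90 sin 43.61° = 60.629 m/s.
Time to reach the wall: t = 608.7 / 63.644 = 9.5641 s.
Height at that point: y = 60.629×9.5641 − 4.905×9.5641² = 131.19 m.
That is 167.5 − 131.19 = 36.31 m below the top of the wall, so the flare does not clear it.

No — it falls 36.31 m short of clearing the wall.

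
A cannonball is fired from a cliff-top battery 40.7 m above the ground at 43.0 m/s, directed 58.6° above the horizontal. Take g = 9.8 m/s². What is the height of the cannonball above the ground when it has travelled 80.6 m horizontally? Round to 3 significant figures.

v_x = 43.0 cos 58.6° = 22.40 m/s, v_y0 = 43.0 sin 58.6° = 36.70 m/s.
Time to reach x = 80.6 m: t = x / v_x = 80.6 / 22.40 = 3.598 s.
y = 40.7 + v_y0 t − ½ g t² = 40.7 + 36.70×3.598 − 4.900×3.598² = 109 m.

109 m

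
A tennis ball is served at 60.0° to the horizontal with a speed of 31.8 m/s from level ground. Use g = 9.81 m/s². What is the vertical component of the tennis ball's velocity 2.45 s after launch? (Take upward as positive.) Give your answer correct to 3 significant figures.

Initial vertical component: v_y0 = 31.8 sin 60.0° = 27.54 m/s.
v_y(t) = v_y0 − g t = 27.54 − 9.81 × 2.45 = 3.51 m/s.

3.51 m/s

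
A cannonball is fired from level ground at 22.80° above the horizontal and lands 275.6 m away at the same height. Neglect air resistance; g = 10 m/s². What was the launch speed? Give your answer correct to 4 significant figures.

62.11 m/s

On level ground, R = v₀² sin(2θ) / g, so v₀ = √(R g / sin 2θ).
sin(2 × 22.80°) = 0.7145.
v₀ = √(275.6 × 10 / 0.7145) = √3857.2 = 62.11 m/s.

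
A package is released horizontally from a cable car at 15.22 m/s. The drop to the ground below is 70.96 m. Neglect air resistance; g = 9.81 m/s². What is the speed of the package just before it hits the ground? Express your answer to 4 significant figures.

40.30 m/s

Fall time: t = √(2 × 70.96 / 9.81) = 3.8035 s.
At impact: v_x = 15.22 m/s (unchanged), v_y = g t = 9.81 × 3.8035 = 37.312 m/s.
Speed = √(v_x² + v_y²) = √(231.65 + 1392.2) = 40.30 m/s.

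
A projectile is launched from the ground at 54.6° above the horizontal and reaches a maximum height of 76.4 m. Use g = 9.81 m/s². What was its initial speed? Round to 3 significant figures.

At maximum height v_y = 0, so (v₀ sin θ)² = 2 g H.
v₀ sin 54.6° = √(2 × 9.81 × 76.4) = 38.72 m/s.
v₀ = 38.72 / sin 54.6° = 38.72 / 0.8151 = 47.5 m/s.

47.5 m/s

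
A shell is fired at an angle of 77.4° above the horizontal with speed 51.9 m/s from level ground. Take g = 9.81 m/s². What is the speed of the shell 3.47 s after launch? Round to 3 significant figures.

v_x = 51.9 cos 77.4° = 11.32 m/s (constant).
v_y(t) = 51.9 sin 77.4° − g t = 50.65 − 9.81 × 3.47 = 16.61 m/s.
Speed = √(v_x² + v_y²) = √(128.1 + 275.9) = 20.1 m/s.

20.1 m/s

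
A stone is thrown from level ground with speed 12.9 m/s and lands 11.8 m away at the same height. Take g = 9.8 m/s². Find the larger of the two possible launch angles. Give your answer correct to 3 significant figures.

Level-ground range: R = v₀² sin(2θ)/g ⇒ sin 2θ = R g / v₀² = 11.8×9.8/12.9² = 0.6949.
2θ = arcsin(0.6949) = 44.02° or 180° − 44.02° = 135.98°.
So θ = 22.0° or θ = 68.0°.

68.0°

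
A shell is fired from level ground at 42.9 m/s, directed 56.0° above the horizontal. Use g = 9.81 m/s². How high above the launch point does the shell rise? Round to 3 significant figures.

Vertical component of launch velocity: v_y = 42.9 sin 56.0° = 35.57 m/s.
At the highest point the vertical velocity is zero, so v_y² = 2 g h_max.
h_max = (35.57)² / (2 × 9.81) = 1265 / 19.62 = 64.5 m.

64.5 m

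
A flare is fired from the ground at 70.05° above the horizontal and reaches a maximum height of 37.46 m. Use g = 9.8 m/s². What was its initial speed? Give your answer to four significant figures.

28.83 m/s

At maximum height v_y = 0, so (v₀ sin θ)² = 2 g H.
v₀ sin 70.05° = √(2 × 9.8 × 37.46) = 27.096 m/s.
v₀ = 27.096 / sin 70.05° = 27.096 / 0.9400 = 28.83 m/s.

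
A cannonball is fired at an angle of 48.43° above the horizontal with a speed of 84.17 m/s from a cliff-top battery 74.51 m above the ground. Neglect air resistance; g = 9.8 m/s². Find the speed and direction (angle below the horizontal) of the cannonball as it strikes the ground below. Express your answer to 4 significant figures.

92.44 m/s at 52.83° below the horizontal

v_x = 84.17 cos 48.43° = 55.850 m/s (constant).
|v_y| at impact = √((62.971)² + 2×9.8×74.51) = 73.660 m/s.
Speed = √(55.850² + 73.660²) = 92.44 m/s; angle = arctan(73.660/55.850) = 52.83° below horizontal.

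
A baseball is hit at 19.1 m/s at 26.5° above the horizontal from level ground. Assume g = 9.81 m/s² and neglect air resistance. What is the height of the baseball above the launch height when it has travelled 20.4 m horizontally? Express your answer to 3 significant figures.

3.18 m

v_x = 19.1 cos 26.5° = 17.09 m/s, v_y0 = 19.1 sin 26.5° = 8.522 m/s.
Time to reach x = 20.4 m: t = x / v_x = 20.4 / 17.09 = 1.194 s.
y = v_y0 t − ½ g t² = 8.522×1.194 − 4.905×1.194² = 3.18 m.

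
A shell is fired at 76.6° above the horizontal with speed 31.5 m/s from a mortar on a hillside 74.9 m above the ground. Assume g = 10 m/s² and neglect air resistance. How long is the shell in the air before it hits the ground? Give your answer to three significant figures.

Vertical component: v_y = 31.5 sin 76.6° = 30.64 m/s.
Taking up as positive with launch at y = 74.9 m, landing at y = 0: 0 = 74.9 + 30.64 t − ½(10) t².
Solving 5.000 t² − 30.64 t − 74.9 = 0 gives t = [30.64 + √(30.64² + 4·5.000·74.9)] / 10.00 = 8.00 s.

8.00 s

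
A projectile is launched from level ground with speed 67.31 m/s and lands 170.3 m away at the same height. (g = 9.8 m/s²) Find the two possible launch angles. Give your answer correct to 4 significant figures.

10.81° and 79.19°

Level-ground range: R = v₀² sin(2θ)/g ⇒ sin 2θ = R g / v₀² = 170.3×9.8/67.31² = 0.3684.
2θ = arcsin(0.3684) = 21.617° or 180° − 21.617° = 158.383°.
So θ = 10.81° or θ = 79.19°.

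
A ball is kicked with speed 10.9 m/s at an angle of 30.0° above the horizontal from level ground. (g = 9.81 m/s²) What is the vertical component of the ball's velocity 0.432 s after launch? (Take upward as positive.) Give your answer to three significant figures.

Initial vertical component: v_y0 = 10.9 sin 30.0° = 5.450 m/s.
v_y(t) = v_y0 − g t = 5.450 − 9.81 × 0.432 = 1.21 m/s.

1.21 m/s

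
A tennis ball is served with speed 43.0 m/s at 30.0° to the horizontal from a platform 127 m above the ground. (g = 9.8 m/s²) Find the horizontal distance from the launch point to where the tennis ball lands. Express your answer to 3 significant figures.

288 m

Components: v_x = 43.0 cos 30.0° = 37.24 m/s, v_y = 43.0 sin 30.0° = 21.50 m/s.
Vertical: 0 = 127 + 21.50 t − ½(9.8) t² ⇒ 4.900 t² − 21.50 t − 127 = 0.
t = [21.50 + √(462.2 + 2489)] / 9.800 = 7.737 s.
Horizontal: R = v_x · t = 37.24 × 7.737 = 288 m.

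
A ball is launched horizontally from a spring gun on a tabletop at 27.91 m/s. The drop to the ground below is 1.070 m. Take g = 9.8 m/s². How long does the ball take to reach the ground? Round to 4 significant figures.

0.4673 s

The horizontal speed doesn't affect the fall. With v_y0 = 0, h = ½ g t².
t = √(2 × 1.070 / 9.8) = √0.21837 = 0.4673 s.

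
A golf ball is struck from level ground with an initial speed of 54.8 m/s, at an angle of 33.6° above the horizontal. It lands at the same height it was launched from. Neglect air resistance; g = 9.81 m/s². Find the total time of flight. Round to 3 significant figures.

Vertical component: v_y = 54.8 sin 33.6° = 30.33 m/s.
For a projectile landing at launch height, time of flight is t = 2 v_y / g = 2 × 30.33 / 9.81 = 6.18 s.

6.18 s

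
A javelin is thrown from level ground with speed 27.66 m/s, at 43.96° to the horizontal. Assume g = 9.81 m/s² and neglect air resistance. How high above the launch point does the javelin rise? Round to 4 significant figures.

Vertical component of launch velocity: v_y = 27.66 sin 43.96° = 19.200 m/s.
At the highest point the vertical velocity is zero, so v_y² = 2 g h_max.
h_max = (19.200)² / (2 × 9.81) = 368.64 / 19.62 = 18.79 m.

18.79 m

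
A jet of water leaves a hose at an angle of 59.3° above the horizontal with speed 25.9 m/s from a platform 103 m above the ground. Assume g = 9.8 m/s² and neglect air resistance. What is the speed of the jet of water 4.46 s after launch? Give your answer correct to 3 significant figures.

25.2 m/s

v_x = 25.9 cos 59.3° = 13.22 m/s (constant).
v_y(t) = 25.9 sin 59.3° − g t = 22.27 − 9.8 × 4.46 = -21.44 m/s.
Speed = √(v_x² + v_y²) = √(174.8 + 459.7) = 25.2 m/s.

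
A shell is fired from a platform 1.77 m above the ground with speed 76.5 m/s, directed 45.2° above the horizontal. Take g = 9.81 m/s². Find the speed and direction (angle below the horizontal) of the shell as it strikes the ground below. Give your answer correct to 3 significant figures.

76.7 m/s at 45.4° below the horizontal

v_x = 76.5 cos 45.2° = 53.90 m/s (constant).
|v_y| at impact = √((54.28)² + 2×9.81×1.77) = 54.60 m/s.
Speed = √(53.90² + 54.60²) = 76.7 m/s; angle = arctan(54.60/53.90) = 45.4° below horizontal.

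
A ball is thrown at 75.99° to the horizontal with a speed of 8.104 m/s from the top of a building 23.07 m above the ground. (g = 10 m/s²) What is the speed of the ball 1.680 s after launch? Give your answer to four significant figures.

9.150 m/s

v_x = 8.104 cos 75.99° = 1.9619 m/s (constant).
v_y(t) = 8.104 sin 75.99° − g t = 7.8629 − 10 × 1.680 = -8.9371 m/s.
Speed = √(v_x² + v_y²) = √(3.8491 + 79.872) = 9.150 m/s.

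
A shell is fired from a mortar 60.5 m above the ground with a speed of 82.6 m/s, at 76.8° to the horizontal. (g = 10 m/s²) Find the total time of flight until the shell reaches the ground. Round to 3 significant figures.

16.8 s

Vertical component: v_y = 82.6 sin 76.8° = 80.42 m/s.
Taking up as positive with launch at y = 60.5 m, landing at y = 0: 0 = 60.5 + 80.42 t − ½(10) t².
Solving 5.000 t² − 80.42 t − 60.5 = 0 gives t = [80.42 + √(80.42² + 4·5.000·60.5)] / 10.00 = 16.8 s.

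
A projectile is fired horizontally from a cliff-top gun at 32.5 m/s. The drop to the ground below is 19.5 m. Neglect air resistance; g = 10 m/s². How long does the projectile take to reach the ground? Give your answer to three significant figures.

1.97 s

The horizontal speed doesn't affect the fall. With v_y0 = 0, h = ½ g t².
t = √(2 × 19.5 / 10) = √3.900 = 1.97 s.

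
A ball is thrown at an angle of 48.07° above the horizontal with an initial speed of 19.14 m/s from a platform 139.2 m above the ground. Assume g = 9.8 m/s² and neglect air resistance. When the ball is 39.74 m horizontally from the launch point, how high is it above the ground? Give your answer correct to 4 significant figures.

v_x = 19.14 cos 48.07° = 12.790 m/s, v_y0 = 19.14 sin 48.07° = 14.239 m/s.
Time to reach x = 39.74 m: t = x / v_x = 39.74 / 12.790 = 3.1071 s.
y = 139.2 + v_y0 t − ½ g t² = 139.2 + 14.239×3.1071 − 4.900×3.1071² = 136.1 m.

136.1 m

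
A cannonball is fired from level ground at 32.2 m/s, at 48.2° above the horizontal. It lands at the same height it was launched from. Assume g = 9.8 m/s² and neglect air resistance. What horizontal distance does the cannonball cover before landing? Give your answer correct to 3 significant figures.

105 m

Components: v_x = 32.2 cos 48.2° = 21.46 m/s, v_y = 32.2 sin 48.2° = 24.00 m/s.
Time of flight (same landing height): t = 2 v_y / g = 2 × 24.00 / 9.8 = 4.898 s.
Range: R = v_x · t = 21.46 × 4.898 = 105 m.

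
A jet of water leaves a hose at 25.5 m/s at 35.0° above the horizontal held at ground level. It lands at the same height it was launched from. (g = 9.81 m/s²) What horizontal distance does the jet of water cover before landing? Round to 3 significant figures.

For level ground, R = v₀² sin(2θ) / g.
sin(2 × 35.0°) = sin 70.00° = 0.9397.
R = (25.5)² × 0.9397 / 9.81 = 62.3 m.

62.3 m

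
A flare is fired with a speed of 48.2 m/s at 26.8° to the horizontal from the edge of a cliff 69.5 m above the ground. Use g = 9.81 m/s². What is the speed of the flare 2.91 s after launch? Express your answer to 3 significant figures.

v_x = 48.2 cos 26.8° = 43.02 m/s (constant).
v_y(t) = 48.2 sin 26.8° − g t = 21.73 − 9.81 × 2.91 = -6.817 m/s.
Speed = √(v_x² + v_y²) = √(1851 + 46.47) = 43.6 m/s.

43.6 m/s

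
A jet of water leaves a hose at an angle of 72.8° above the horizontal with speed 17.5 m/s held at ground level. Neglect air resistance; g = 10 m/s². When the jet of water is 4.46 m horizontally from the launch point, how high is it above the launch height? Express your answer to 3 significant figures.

10.7 m

v_x = 17.5 cos 72.8° = 5.175 m/s, v_y0 = 17.5 sin 72.8° = 16.72 m/s.
Time to reach x = 4.46 m: t = x / v_x = 4.46 / 5.175 = 0.8618 s.
y = v_y0 t − ½ g t² = 16.72×0.8618 − 5.000×0.8618² = 10.7 m.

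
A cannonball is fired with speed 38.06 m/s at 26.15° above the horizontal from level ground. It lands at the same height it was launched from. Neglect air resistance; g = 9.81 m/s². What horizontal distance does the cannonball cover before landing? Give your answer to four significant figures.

For level ground, R = v₀² sin(2θ) / g.
sin(2 × 26.15°) = sin 52.300° = 0.7912.
R = (38.06)² × 0.7912 / 9.81 = 116.8 m.

116.8 m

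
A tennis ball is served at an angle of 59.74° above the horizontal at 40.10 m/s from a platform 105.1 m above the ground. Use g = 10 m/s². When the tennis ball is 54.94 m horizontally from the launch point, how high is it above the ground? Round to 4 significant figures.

v_x = 40.10 cos 59.74° = 20.207 m/s, v_y0 = 40.10 sin 59.74° = 34.636 m/s.
Time to reach x = 54.94 m: t = x / v_x = 54.94 / 20.207 = 2.7189 s.
y = 105.1 + v_y0 t − ½ g t² = 105.1 + 34.636×2.7189 − 5.000×2.7189² = 162.3 m.

162.3 m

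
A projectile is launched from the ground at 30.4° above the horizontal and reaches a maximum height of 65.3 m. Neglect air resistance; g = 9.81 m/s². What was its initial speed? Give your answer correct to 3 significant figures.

At maximum height v_y = 0, so (v₀ sin θ)² = 2 g H.
v₀ sin 30.4° = √(2 × 9.81 × 65.3) = 35.79 m/s.
v₀ = 35.79 / sin 30.4° = 35.79 / 0.5060 = 70.7 m/s.

70.7 m/s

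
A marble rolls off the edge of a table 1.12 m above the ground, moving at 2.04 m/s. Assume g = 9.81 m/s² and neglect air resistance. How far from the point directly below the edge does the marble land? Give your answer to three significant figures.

Initial vertical velocity is zero, so the fall time comes from h = ½ g t²: t = √(2 × 1.12 / 9.81) = 0.4778 s.
Horizontal motion is uniform at 2.04 m/s, so x = 2.04 × 0.4778 = 0.975 m.

0.975 m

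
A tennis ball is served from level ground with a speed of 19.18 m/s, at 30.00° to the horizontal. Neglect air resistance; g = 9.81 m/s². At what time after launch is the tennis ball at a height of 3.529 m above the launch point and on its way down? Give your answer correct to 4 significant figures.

v_y0 = 19.18 sin 30.00° = 9.5900 m/s.
Set y = v_y0 t − ½ g t² = 3.529: 4.905 t² − 9.5900 t + 3.529 = 0.
t = [9.5900 ± √(91.968 − 69.239)] / 9.81 = (9.5900 ± 4.7675) / 9.81, giving t = 0.4916 s or t = 1.464 s.
On the way down corresponds to the larger root: t = 1.464 s.

1.464 s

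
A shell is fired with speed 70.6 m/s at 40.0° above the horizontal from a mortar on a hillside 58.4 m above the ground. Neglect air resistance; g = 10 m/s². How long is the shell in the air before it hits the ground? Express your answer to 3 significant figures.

10.2 s

Vertical component: v_y = 70.6 sin 40.0° = 45.38 m/s.
Taking up as positive with launch at y = 58.4 m, landing at y = 0: 0 = 58.4 + 45.38 t − ½(10) t².
Solving 5.000 t² − 45.38 t − 58.4 = 0 gives t = [45.38 + √(45.38² + 4·5.000·58.4)] / 10.00 = 10.2 s.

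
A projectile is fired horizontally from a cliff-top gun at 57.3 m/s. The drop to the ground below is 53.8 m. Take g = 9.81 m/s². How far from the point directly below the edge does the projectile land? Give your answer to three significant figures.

Initial vertical velocity is zero, so the fall time comes from h = ½ g t²: t = √(2 × 53.8 / 9.81) = 3.312 s.
Horizontal motion is uniform at 57.3 m/s, so x = 57.3 × 3.312 = 190 m.

190 m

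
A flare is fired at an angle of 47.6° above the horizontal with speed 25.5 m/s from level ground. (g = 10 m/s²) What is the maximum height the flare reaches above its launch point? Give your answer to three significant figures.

Vertical component of launch velocity: v_y = 25.5 sin 47.6° = 18.83 m/s.
At the highest point the vertical velocity is zero, so v_y² = 2 g h_max.
h_max = (18.83)² / (2 × 10) = 354.6 / 20.00 = 17.7 m.

17.7 m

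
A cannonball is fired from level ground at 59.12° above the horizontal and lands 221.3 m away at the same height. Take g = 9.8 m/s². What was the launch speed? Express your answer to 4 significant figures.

49.62 m/s

On level ground, R = v₀² sin(2θ) / g, so v₀ = √(R g / sin 2θ).
sin(2 × 59.12°) = 0.8810.
v₀ = √(221.3 × 9.8 / 0.8810) = √2461.7 = 49.62 m/s.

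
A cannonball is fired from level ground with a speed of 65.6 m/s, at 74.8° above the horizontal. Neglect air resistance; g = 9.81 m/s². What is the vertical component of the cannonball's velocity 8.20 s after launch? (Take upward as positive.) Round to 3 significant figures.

Initial vertical component: v_y0 = 65.6 sin 74.8° = 63.31 m/s.
v_y(t) = v_y0 − g t = 63.31 − 9.81 × 8.20 = -17.1 m/s.

-17.1 m/s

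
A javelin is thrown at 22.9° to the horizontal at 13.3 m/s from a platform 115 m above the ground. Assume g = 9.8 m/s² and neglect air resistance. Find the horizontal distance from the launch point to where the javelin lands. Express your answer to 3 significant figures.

66.2 m

Components: v_x = 13.3 cos 22.9° = 12.25 m/s, v_y = 13.3 sin 22.9° = 5.175 m/s.
Vertical: 0 = 115 + 5.175 t − ½(9.8) t² ⇒ 4.900 t² − 5.175 t − 115 = 0.
t = [5.175 + √(26.78 + 2254)] / 9.800 = 5.401 s.
Horizontal: R = v_x · t = 12.25 × 5.401 = 66.2 m.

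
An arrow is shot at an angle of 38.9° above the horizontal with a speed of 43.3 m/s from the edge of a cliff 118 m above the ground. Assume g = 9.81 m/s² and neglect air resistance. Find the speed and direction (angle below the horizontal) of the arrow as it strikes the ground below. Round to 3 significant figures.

64.7 m/s at 58.6° below the horizontal

v_x = 43.3 cos 38.9° = 33.70 m/s (constant).
|v_y| at impact = √((27.19)² + 2×9.81×118) = 55.27 m/s.
Speed = √(33.70² + 55.27²) = 64.7 m/s; angle = arctan(55.27/33.70) = 58.6° below horizontal.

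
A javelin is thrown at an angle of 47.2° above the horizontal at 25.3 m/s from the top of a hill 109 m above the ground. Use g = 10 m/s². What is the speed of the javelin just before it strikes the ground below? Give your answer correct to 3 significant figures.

53.1 m/s

v_x = 25.3 cos 47.2° = 17.19 m/s is unchanged throughout.
For the vertical component, v_y² = v_y0² + 2 g h = (18.56)² + 2×10×109 = 2524, so |v_y| = 50.24 m/s.
Impact speed = √(v_x² + v_y²) = √(295.5 + 2524) = 53.1 m/s.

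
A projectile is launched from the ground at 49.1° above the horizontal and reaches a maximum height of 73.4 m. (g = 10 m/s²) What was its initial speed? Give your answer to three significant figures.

At maximum height v_y = 0, so (v₀ sin θ)² = 2 g H.
v₀ sin 49.1° = √(2 × 10 × 73.4) = 38.31 m/s.
v₀ = 38.31 / sin 49.1° = 38.31 / 0.7559 = 50.7 m/s.

50.7 m/s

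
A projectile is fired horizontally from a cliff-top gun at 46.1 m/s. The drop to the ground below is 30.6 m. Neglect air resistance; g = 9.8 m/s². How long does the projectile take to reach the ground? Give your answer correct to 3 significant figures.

The horizontal speed doesn't affect the fall. With v_y0 = 0, h = ½ g t².
t = √(2 × 30.6 / 9.8) = √6.245 = 2.50 s.

2.50 s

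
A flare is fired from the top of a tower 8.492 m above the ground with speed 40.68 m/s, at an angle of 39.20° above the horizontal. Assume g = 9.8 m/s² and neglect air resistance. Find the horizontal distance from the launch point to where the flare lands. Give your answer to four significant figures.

Components: v_x = 40.68 cos 39.20° = 31.525 m/s, v_y = 40.68 sin 39.20° = 25.711 m/s.
Vertical: 0 = 8.492 + 25.711 t − ½(9.8) t² ⇒ 4.900 t² − 25.711 t − 8.492 = 0.
t = [25.711 + √(661.06 + 166.44)] / 9.800 = 5.5589 s.
Horizontal: R = v_x · t = 31.525 × 5.5589 = 175.2 m.

175.2 m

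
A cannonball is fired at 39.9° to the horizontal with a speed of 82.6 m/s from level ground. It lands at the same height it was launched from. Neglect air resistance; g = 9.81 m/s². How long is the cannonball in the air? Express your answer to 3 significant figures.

Vertical component: v_y = 82.6 sin 39.9° = 52.98 m/s.
For a projectile landing at launch height, time of flight is t = 2 v_y / g = 2 × 52.98 / 9.81 = 10.8 s.

10.8 s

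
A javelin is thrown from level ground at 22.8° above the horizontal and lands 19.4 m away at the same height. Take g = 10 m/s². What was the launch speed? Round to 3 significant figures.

16.5 m/s

On level ground, R = v₀² sin(2θ) / g, so v₀ = √(R g / sin 2θ).
sin(2 × 22.8°) = 0.7145.
v₀ = √(19.4 × 10 / 0.7145) = √271.5 = 16.5 m/s.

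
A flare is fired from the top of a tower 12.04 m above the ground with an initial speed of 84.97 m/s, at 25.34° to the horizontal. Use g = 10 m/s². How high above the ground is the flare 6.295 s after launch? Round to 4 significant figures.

42.83 m

v_y0 = 84.97 sin 25.34° = 36.366 m/s.
y(t) = 12.04 + v_y0 t − ½ g t² = 12.04 + 36.366×6.295 − ½×10×6.295² = 42.83 m.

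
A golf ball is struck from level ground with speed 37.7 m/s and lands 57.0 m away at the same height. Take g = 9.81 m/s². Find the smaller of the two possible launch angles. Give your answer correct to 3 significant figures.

11.6°

Level-ground range: R = v₀² sin(2θ)/g ⇒ sin 2θ = R g / v₀² = 57.0×9.81/37.7² = 0.3934.
2θ = arcsin(0.3934) = 23.17° or 180° − 23.17° = 156.83°.
So θ = 11.6° or θ = 78.4°.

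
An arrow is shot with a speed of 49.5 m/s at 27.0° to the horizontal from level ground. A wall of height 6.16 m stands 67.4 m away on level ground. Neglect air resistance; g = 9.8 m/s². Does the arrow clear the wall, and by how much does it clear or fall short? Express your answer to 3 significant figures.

v_x = 49.5 cos 27.0° = 44.10 m/s; v_y0 = 49.5 sin 27.0° = 22.47 m/s.
Time to reach the wall: t = 67.4 / 44.10 = 1.528 s.
Height at that point: y = 22.47×1.528 − 4.900×1.528² = 22.89 m.
That is 22.89 − 6.16 = 16.7 m above the top of the wall, so the arrow clears it.

Yes — it clears the wall by 16.7 m.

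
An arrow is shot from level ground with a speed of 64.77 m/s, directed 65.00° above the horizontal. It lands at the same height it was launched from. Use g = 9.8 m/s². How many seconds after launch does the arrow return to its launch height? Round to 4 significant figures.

11.98 s

Vertical component: v_y = 64.77 sin 65.00° = 58.702 m/s.
For a projectile landing at launch height, time of flight is t = 2 v_y / g = 2 × 58.702 / 9.8 = 11.98 s.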